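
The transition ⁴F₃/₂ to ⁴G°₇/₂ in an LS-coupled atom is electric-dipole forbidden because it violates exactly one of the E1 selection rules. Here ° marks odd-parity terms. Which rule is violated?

the ΔJ = 0, ±1 rule

Initial level: S=3/2, L=3, J=3/2, parity even. Final level: S=3/2, L=4, J=7/2, parity odd.
Parity must change: even → odd — passes.
ΔS = 0: S: 3/2 → 3/2 — passes.
ΔL = 0, ±1 (not L=0↔0): L: 3 → 4, ΔL = +1 — passes.
ΔJ = 0, ±1 (not J=0↔0): J: 3/2 → 7/2, ΔJ = +2 — fails.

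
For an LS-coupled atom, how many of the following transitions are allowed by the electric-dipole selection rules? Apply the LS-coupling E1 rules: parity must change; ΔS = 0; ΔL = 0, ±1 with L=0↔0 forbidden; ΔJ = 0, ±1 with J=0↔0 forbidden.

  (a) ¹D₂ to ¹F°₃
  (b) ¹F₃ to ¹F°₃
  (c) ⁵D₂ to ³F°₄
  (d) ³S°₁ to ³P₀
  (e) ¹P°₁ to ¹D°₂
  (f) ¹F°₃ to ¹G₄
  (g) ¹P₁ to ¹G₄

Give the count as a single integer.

4

(a) allowed
(b) allowed
(c) forbidden (ΔS, ΔJ fail)
(d) allowed
(e) forbidden (parity fails)
(f) allowed
(g) forbidden (parity, ΔL, ΔJ fail)
Total allowed: 4 of 7.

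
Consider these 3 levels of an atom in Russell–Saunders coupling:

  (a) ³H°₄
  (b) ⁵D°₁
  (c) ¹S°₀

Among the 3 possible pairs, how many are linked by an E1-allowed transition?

0

(a)–(b): forbidden (parity, ΔS, ΔL, ΔJ).
(a)–(c): forbidden (parity, ΔS, ΔL, ΔJ).
(b)–(c): forbidden (parity, ΔS, ΔL).
Allowed pairs: 0 of 3.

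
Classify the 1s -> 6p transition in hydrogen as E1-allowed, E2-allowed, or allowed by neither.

E1

Δl = 1 − 0 = +1; l_i + l_f = 1.
E1 (Δl = ±1): satisfied.
E2 (Δl = 0,±2, l_i+l_f ≥ 2): not satisfied.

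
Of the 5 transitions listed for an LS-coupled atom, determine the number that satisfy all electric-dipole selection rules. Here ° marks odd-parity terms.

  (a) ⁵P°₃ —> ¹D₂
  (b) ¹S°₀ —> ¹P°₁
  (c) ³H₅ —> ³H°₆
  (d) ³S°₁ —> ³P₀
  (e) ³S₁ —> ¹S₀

2

(a) forbidden (ΔS fails)
(b) forbidden (parity fails)
(c) allowed
(d) allowed
(e) forbidden (parity, ΔS, ΔL fail)
Total allowed: 2 of 5.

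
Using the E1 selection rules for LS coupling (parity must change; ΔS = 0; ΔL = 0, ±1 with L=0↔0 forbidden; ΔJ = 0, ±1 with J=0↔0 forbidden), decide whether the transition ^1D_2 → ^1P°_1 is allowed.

allowed

Reading off the term symbols: S 0→0, L 2→1, J 2→1, parity even→odd.
Parity must change: even → odd — ok.
ΔS = 0: S: 0 → 0 — ok.
ΔL = 0, ±1 (not L=0↔0): L: 2 → 1, ΔL = -1 — ok.
ΔJ = 0, ±1 (not J=0↔0): J: 2 → 1, ΔJ = -1 — ok.
All four E1 rules are satisfied.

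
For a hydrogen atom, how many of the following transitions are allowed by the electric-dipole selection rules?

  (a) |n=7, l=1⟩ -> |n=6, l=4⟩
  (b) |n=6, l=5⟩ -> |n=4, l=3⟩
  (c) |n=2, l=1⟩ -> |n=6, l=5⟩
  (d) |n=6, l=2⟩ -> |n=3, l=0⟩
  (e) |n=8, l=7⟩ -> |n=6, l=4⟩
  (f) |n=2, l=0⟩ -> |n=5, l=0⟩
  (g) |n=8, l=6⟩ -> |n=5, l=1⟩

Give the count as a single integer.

0

(a) forbidden — Δl = +3 (E1 requires Δl = ±1)
(b) forbidden — Δl = -2 (E1 requires Δl = ±1)
(c) forbidden — Δl = +4 (E1 requires Δl = ±1)
(d) forbidden — Δl = -2 (E1 requires Δl = ±1)
(e) forbidden — Δl = -3 (E1 requires Δl = ±1)
(f) forbidden — Δl = +0 (E1 requires Δl = ±1)
(g) forbidden — Δl = -5 (E1 requires Δl = ±1)
Total allowed: 0 of 7.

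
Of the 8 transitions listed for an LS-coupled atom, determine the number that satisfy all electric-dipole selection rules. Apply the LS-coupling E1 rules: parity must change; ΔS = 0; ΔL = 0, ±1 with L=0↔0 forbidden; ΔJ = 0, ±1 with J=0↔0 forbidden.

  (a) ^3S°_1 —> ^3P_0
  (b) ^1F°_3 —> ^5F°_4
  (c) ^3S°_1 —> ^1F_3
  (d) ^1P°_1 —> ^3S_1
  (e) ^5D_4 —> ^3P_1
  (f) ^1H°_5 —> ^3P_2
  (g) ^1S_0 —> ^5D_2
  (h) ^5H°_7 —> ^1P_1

1

(a) allowed
(b) forbidden (parity, ΔS fail)
(c) forbidden (ΔS, ΔL, ΔJ fail)
(d) forbidden (ΔS fails)
(e) forbidden (parity, ΔS, ΔJ fail)
(f) forbidden (ΔS, ΔL, ΔJ fail)
(g) forbidden (parity, ΔS, ΔL, ΔJ fail)
(h) forbidden (ΔS, ΔL, ΔJ fail)
Total allowed: 1 of 8.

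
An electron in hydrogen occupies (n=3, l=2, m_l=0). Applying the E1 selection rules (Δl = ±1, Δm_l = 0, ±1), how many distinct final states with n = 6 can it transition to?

6

E1 requires Δl = ±1, so l_f ∈ {1, 3}; with 0 ≤ l_f ≤ n_f−1 = 5, the allowed l_f values are {1, 3}.
For l_f = 1: m_f ∈ {m_i−1, m_i, m_i+1} ∩ [−1, 1] = {-1, 0, 1} → 3 states.
For l_f = 3: m_f ∈ {m_i−1, m_i, m_i+1} ∩ [−3, 3] = {-1, 0, 1} → 3 states.
Total: 6.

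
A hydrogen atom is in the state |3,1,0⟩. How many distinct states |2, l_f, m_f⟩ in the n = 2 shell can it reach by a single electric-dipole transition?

E1 requires Δl = ±1, so l_f ∈ {0, 2}; with 0 ≤ l_f ≤ n_f−1 = 1, the allowed l_f values are {0}.
For l_f = 0: m_f ∈ {m_i−1, m_i, m_i+1} ∩ [−0, 0] = {0} → 1 state.
Total: 1.

1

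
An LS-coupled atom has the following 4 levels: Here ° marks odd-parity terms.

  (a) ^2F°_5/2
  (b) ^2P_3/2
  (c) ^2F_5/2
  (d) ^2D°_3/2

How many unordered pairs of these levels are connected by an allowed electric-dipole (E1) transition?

(a)–(b): forbidden (ΔL).
(a)–(c): allowed.
(a)–(d): forbidden (parity).
(b)–(c): forbidden (parity, ΔL).
(b)–(d): allowed.
(c)–(d): allowed.
Allowed pairs: 3 of 6.

3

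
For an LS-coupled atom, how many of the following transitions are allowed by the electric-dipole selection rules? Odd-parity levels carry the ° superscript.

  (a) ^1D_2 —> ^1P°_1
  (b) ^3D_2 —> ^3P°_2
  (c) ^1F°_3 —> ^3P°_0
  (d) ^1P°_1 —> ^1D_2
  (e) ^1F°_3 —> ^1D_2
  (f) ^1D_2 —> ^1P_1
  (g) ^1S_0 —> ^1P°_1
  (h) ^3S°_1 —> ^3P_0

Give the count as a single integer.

6

(a) allowed
(b) allowed
(c) forbidden (parity, ΔS, ΔL, ΔJ fail)
(d) allowed
(e) allowed
(f) forbidden (parity fails)
(g) allowed
(h) allowed
Total allowed: 6 of 8.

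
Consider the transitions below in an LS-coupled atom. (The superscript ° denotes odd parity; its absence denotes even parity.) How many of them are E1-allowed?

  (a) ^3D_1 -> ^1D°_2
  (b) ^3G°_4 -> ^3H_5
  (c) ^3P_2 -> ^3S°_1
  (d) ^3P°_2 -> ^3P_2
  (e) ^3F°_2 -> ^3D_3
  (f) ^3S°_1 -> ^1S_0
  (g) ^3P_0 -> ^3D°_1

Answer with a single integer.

5

(a) forbidden (ΔS fails)
(b) allowed
(c) allowed
(d) allowed
(e) allowed
(f) forbidden (ΔS, ΔL fail)
(g) allowed
Total allowed: 5 of 7.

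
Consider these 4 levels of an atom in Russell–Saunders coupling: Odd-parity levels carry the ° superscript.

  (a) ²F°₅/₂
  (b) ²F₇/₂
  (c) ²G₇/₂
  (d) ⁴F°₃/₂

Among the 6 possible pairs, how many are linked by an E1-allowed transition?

(a)–(b): allowed.
(a)–(c): allowed.
(a)–(d): forbidden (parity, ΔS).
(b)–(c): forbidden (parity).
(b)–(d): forbidden (ΔS, ΔJ).
(c)–(d): forbidden (ΔS, ΔJ).
Allowed pairs: 2 of 6.

2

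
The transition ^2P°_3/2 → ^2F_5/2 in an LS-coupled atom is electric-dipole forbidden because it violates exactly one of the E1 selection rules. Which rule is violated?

the ΔL = 0, ±1 rule

Parity must change: odd → even — passes.
ΔS = 0: S: 1/2 → 1/2 — passes.
ΔL = 0, ±1 (not L=0↔0): L: 1 → 3, ΔL = +2 — fails.
ΔJ = 0, ±1 (not J=0↔0): J: 3/2 → 5/2, ΔJ = +1 — passes.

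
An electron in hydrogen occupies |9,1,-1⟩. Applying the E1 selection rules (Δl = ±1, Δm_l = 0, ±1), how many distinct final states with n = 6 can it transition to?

E1 requires Δl = ±1, so l_f ∈ {0, 2}; with 0 ≤ l_f ≤ n_f−1 = 5, the allowed l_f values are {0, 2}.
For l_f = 0: m_f ∈ {m_i−1, m_i, m_i+1} ∩ [−0, 0] = {0} → 1 state.
For l_f = 2: m_f ∈ {m_i−1, m_i, m_i+1} ∩ [−2, 2] = {-2, -1, 0} → 3 states.
Total: 4.

4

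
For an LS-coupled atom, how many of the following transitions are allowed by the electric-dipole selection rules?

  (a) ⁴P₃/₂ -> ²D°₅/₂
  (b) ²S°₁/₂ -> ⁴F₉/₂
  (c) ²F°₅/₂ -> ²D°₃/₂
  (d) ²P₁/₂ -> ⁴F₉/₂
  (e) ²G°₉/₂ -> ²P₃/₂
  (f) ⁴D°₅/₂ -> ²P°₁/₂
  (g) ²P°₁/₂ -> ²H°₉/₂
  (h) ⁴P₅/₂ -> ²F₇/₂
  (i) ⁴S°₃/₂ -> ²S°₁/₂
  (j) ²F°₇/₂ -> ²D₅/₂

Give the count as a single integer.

(a) forbidden (ΔS fails)
(b) forbidden (ΔS, ΔL, ΔJ fail)
(c) forbidden (parity fails)
(d) forbidden (parity, ΔS, ΔL, ΔJ fail)
(e) forbidden (ΔL, ΔJ fail)
(f) forbidden (parity, ΔS, ΔJ fail)
(g) forbidden (parity, ΔL, ΔJ fail)
(h) forbidden (parity, ΔS, ΔL fail)
(i) forbidden (parity, ΔS, ΔL fail)
(j) allowed
Total allowed: 1 of 10.

1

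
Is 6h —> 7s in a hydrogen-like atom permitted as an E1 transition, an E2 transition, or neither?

neither

Δl = 0 − 5 = -5; l_i + l_f = 5.
E1 (Δl = ±1): not satisfied.
E2 (Δl = 0,±2, l_i+l_f ≥ 2): not satisfied.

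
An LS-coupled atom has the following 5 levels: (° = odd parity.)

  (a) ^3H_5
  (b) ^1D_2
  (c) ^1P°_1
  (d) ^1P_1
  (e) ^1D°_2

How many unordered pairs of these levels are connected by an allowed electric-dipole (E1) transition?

4

(a)–(b): forbidden (parity, ΔS, ΔL, ΔJ).
(a)–(c): forbidden (ΔS, ΔL, ΔJ).
(a)–(d): forbidden (parity, ΔS, ΔL, ΔJ).
(a)–(e): forbidden (ΔS, ΔL, ΔJ).
(b)–(c): allowed.
(b)–(d): forbidden (parity).
(b)–(e): allowed.
(c)–(d): allowed.
(c)–(e): forbidden (parity).
(d)–(e): allowed.
Allowed pairs: 4 of 10.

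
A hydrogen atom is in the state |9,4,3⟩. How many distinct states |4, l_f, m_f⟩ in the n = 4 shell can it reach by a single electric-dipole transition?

2

E1 requires Δl = ±1, so l_f ∈ {3, 5}; with 0 ≤ l_f ≤ n_f−1 = 3, the allowed l_f values are {3}.
For l_f = 3: m_f ∈ {m_i−1, m_i, m_i+1} ∩ [−3, 3] = {2, 3} → 2 states.
Total: 2.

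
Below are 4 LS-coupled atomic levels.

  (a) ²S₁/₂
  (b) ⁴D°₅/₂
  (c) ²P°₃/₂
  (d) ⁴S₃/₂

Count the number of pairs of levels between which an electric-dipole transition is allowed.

(a)–(b): forbidden (ΔS, ΔL, ΔJ).
(a)–(c): allowed.
(a)–(d): forbidden (parity, ΔS, ΔL).
(b)–(c): forbidden (parity, ΔS).
(b)–(d): forbidden (ΔL).
(c)–(d): forbidden (ΔS).
Allowed pairs: 1 of 6.

1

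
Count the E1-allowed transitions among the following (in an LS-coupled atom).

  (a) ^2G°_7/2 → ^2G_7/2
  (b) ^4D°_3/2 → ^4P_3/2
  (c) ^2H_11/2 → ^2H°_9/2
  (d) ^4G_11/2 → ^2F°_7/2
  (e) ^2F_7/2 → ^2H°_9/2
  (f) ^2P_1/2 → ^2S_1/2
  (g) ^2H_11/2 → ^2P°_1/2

3

(a) allowed
(b) allowed
(c) allowed
(d) forbidden (ΔS, ΔJ fail)
(e) forbidden (ΔL fails)
(f) forbidden (parity fails)
(g) forbidden (ΔL, ΔJ fail)
Total allowed: 3 of 7.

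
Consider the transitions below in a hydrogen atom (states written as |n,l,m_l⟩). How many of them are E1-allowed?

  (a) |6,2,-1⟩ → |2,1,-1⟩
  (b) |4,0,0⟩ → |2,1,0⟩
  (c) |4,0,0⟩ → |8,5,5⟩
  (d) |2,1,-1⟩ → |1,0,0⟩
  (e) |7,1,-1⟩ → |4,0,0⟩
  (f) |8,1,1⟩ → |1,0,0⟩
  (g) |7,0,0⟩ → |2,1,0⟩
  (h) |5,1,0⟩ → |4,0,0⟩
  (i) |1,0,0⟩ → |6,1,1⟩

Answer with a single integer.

(a) allowed
(b) allowed
(c) forbidden — Δl = +5 (E1 requires Δl = ±1); Δm_l = +5 (E1 requires Δm_l = 0, ±1)
(d) allowed
(e) allowed
(f) allowed
(g) allowed
(h) allowed
(i) allowed
Total allowed: 8 of 9.

8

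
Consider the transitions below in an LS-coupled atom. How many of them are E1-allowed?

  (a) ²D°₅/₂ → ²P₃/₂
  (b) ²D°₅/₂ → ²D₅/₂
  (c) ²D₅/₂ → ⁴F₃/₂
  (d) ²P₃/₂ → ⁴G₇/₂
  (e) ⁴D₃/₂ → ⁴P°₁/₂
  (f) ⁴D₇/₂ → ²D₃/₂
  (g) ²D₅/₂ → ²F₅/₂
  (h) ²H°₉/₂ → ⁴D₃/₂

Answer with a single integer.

(a) allowed
(b) allowed
(c) forbidden (parity, ΔS fail)
(d) forbidden (parity, ΔS, ΔL, ΔJ fail)
(e) allowed
(f) forbidden (parity, ΔS, ΔJ fail)
(g) forbidden (parity fails)
(h) forbidden (ΔS, ΔL, ΔJ fail)
Total allowed: 3 of 8.

3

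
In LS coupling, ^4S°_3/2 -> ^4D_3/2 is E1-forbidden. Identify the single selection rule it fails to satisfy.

the ΔL = 0, ±1 rule

Initial level: S=3/2, L=0, J=3/2, parity odd. Final level: S=3/2, L=2, J=3/2, parity even.
Parity must change: odd → even — satisfied.
ΔS = 0: S: 3/2 → 3/2 — satisfied.
ΔL = 0, ±1 (not L=0↔0): L: 0 → 2, ΔL = +2 — violated.
ΔJ = 0, ±1 (not J=0↔0): J: 3/2 → 3/2, ΔJ = +0 — satisfied.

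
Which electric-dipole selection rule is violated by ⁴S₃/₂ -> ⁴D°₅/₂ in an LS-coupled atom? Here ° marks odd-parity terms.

the ΔL = 0, ±1 rule

Reading off the term symbols: S 3/2→3/2, L 0→2, J 3/2→5/2, parity even→odd.
ΔS = 0: S: 3/2 → 3/2 — satisfied.
Parity must change: even → odd — satisfied.
ΔJ = 0, ±1 (not J=0↔0): J: 3/2 → 5/2, ΔJ = +1 — satisfied.
ΔL = 0, ±1 (not L=0↔0): L: 0 → 2, ΔL = +2 — violated.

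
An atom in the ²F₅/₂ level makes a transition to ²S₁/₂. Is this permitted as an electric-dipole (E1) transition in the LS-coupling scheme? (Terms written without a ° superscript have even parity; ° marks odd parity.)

Reading off the term symbols: S 1/2→1/2, L 3→0, J 5/2→1/2, parity even→even.
ΔL = 0, ±1 (not L=0↔0): L: 3 → 0, ΔL = -3 — ✗.
Parity must change: even → even — ✗.
ΔJ = 0, ±1 (not J=0↔0): J: 5/2 → 1/2, ΔJ = -2 — ✗.
ΔS = 0: S: 1/2 → 1/2 — ✓.
Rule(s) violated: parity, ΔL, ΔJ.

forbidden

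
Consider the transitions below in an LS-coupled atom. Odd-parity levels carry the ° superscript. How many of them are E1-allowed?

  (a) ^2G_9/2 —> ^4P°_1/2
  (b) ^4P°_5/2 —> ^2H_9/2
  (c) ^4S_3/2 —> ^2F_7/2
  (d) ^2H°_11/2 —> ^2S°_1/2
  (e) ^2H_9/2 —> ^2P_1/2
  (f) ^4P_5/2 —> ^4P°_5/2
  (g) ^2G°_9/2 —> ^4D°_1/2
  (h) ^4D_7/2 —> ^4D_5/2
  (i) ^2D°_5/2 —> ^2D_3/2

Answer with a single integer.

2

(a) forbidden (ΔS, ΔL, ΔJ fail)
(b) forbidden (ΔS, ΔL, ΔJ fail)
(c) forbidden (parity, ΔS, ΔL, ΔJ fail)
(d) forbidden (parity, ΔL, ΔJ fail)
(e) forbidden (parity, ΔL, ΔJ fail)
(f) allowed
(g) forbidden (parity, ΔS, ΔL, ΔJ fail)
(h) forbidden (parity fails)
(i) allowed
Total allowed: 2 of 9.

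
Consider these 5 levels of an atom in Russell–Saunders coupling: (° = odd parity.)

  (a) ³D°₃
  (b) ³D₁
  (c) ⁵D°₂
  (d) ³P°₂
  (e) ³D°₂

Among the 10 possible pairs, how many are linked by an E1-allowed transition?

2

(a)–(b): forbidden (ΔJ).
(a)–(c): forbidden (parity, ΔS).
(a)–(d): forbidden (parity).
(a)–(e): forbidden (parity).
(b)–(c): forbidden (ΔS).
(b)–(d): allowed.
(b)–(e): allowed.
(c)–(d): forbidden (parity, ΔS).
(c)–(e): forbidden (parity, ΔS).
(d)–(e): forbidden (parity).
Allowed pairs: 2 of 10.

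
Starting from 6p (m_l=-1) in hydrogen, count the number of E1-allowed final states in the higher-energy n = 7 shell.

E1 requires Δl = ±1, so l_f ∈ {0, 2}; with 0 ≤ l_f ≤ n_f−1 = 6, the allowed l_f values are {0, 2}.
For l_f = 0: m_f ∈ {m_i−1, m_i, m_i+1} ∩ [−0, 0] = {0} → 1 state.
For l_f = 2: m_f ∈ {m_i−1, m_i, m_i+1} ∩ [−2, 2] = {-2, -1, 0} → 3 states.
Total: 4.

4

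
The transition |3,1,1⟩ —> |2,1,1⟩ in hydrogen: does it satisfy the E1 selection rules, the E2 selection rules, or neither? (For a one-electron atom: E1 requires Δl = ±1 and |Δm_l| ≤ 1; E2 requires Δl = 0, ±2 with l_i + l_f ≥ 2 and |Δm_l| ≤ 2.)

Δl = 1 − 1 = +0; l_i + l_f = 2.
Δm_l = +0.
E1 (Δl = ±1, |Δm_l| ≤ 1): not satisfied.
E2 (Δl = 0,±2, l_i+l_f ≥ 2, |Δm_l| ≤ 2): satisfied.

E2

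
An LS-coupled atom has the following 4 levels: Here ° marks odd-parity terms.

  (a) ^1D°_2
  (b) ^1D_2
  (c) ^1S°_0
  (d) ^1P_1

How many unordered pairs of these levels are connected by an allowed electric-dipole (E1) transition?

3

(a)–(b): allowed.
(a)–(c): forbidden (parity, ΔL, ΔJ).
(a)–(d): allowed.
(b)–(c): forbidden (ΔL, ΔJ).
(b)–(d): forbidden (parity).
(c)–(d): allowed.
Allowed pairs: 3 of 6.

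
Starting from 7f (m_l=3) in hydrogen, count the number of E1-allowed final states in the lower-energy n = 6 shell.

4

E1 requires Δl = ±1, so l_f ∈ {2, 4}; with 0 ≤ l_f ≤ n_f−1 = 5, the allowed l_f values are {2, 4}.
For l_f = 2: m_f ∈ {m_i−1, m_i, m_i+1} ∩ [−2, 2] = {2} → 1 state.
For l_f = 4: m_f ∈ {m_i−1, m_i, m_i+1} ∩ [−4, 4] = {2, 3, 4} → 3 states.
Total: 4.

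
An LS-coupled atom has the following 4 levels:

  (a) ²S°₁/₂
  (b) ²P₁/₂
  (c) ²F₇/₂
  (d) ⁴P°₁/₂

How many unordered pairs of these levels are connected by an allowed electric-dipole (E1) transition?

(a)–(b): allowed.
(a)–(c): forbidden (ΔL, ΔJ).
(a)–(d): forbidden (parity, ΔS).
(b)–(c): forbidden (parity, ΔL, ΔJ).
(b)–(d): forbidden (ΔS).
(c)–(d): forbidden (ΔS, ΔL, ΔJ).
Allowed pairs: 1 of 6.

1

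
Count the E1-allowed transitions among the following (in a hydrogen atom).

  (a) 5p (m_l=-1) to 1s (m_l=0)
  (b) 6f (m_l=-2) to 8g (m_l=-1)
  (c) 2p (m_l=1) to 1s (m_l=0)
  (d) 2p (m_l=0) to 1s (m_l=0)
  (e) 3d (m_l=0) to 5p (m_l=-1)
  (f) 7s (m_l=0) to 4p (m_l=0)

6

(a) allowed
(b) allowed
(c) allowed
(d) allowed
(e) allowed
(f) allowed
Total allowed: 6 of 6.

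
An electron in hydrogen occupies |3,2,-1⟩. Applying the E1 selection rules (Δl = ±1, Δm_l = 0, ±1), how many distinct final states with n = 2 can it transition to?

E1 requires Δl = ±1, so l_f ∈ {1, 3}; with 0 ≤ l_f ≤ n_f−1 = 1, the allowed l_f values are {1}.
For l_f = 1: m_f ∈ {m_i−1, m_i, m_i+1} ∩ [−1, 1] = {-1, 0} → 2 states.
Total: 2.

2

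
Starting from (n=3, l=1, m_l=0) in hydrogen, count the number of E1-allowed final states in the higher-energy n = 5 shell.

E1 requires Δl = ±1, so l_f ∈ {0, 2}; with 0 ≤ l_f ≤ n_f−1 = 4, the allowed l_f values are {0, 2}.
For l_f = 0: m_f ∈ {m_i−1, m_i, m_i+1} ∩ [−0, 0] = {0} → 1 state.
For l_f = 2: m_f ∈ {m_i−1, m_i, m_i+1} ∩ [−2, 2] = {-1, 0, 1} → 3 states.
Total: 4.

4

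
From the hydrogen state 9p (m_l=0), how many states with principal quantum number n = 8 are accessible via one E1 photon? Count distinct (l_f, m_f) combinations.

4

E1 requires Δl = ±1, so l_f ∈ {0, 2}; with 0 ≤ l_f ≤ n_f−1 = 7, the allowed l_f values are {0, 2}.
For l_f = 0: m_f ∈ {m_i−1, m_i, m_i+1} ∩ [−0, 0] = {0} → 1 state.
For l_f = 2: m_f ∈ {m_i−1, m_i, m_i+1} ∩ [−2, 2] = {-1, 0, 1} → 3 states.
Total: 4.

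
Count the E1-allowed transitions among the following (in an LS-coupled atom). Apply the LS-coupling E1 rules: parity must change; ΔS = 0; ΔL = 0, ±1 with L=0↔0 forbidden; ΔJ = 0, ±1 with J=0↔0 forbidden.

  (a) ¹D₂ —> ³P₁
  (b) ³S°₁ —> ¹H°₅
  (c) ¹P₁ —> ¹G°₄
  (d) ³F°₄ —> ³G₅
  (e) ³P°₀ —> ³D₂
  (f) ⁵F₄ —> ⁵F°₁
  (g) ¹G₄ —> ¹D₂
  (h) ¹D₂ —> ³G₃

1

(a) forbidden (parity, ΔS fail)
(b) forbidden (parity, ΔS, ΔL, ΔJ fail)
(c) forbidden (ΔL, ΔJ fail)
(d) allowed
(e) forbidden (ΔJ fails)
(f) forbidden (ΔJ fails)
(g) forbidden (parity, ΔL, ΔJ fail)
(h) forbidden (parity, ΔS, ΔL fail)
Total allowed: 1 of 8.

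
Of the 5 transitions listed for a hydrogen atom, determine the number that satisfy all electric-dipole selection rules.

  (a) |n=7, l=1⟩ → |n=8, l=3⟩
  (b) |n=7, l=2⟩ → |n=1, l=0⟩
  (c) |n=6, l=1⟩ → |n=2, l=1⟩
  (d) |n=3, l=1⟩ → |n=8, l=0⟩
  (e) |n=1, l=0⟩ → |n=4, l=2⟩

1

(a) forbidden — Δl = +2 (E1 requires Δl = ±1)
(b) forbidden — Δl = -2 (E1 requires Δl = ±1)
(c) forbidden — Δl = +0 (E1 requires Δl = ±1)
(d) allowed
(e) forbidden — Δl = +2 (E1 requires Δl = ±1)
Total allowed: 1 of 5.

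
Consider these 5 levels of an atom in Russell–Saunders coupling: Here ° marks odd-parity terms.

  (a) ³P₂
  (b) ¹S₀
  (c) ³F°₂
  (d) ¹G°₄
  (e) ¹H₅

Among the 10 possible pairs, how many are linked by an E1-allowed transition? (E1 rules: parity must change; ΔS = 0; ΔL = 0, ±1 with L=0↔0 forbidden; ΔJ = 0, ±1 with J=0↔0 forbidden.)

1

(a)–(b): forbidden (parity, ΔS, ΔJ).
(a)–(c): forbidden (ΔL).
(a)–(d): forbidden (ΔS, ΔL, ΔJ).
(a)–(e): forbidden (parity, ΔS, ΔL, ΔJ).
(b)–(c): forbidden (ΔS, ΔL, ΔJ).
(b)–(d): forbidden (ΔL, ΔJ).
(b)–(e): forbidden (parity, ΔL, ΔJ).
(c)–(d): forbidden (parity, ΔS, ΔJ).
(c)–(e): forbidden (ΔS, ΔL, ΔJ).
(d)–(e): allowed.
Allowed pairs: 1 of 10.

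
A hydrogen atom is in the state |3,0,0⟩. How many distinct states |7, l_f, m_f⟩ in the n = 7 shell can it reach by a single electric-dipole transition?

3

E1 requires Δl = ±1, so l_f ∈ {-1, 1}; with 0 ≤ l_f ≤ n_f−1 = 6, the allowed l_f values are {1}.
For l_f = 1: m_f ∈ {m_i−1, m_i, m_i+1} ∩ [−1, 1] = {-1, 0, 1} → 3 states.
Total: 3.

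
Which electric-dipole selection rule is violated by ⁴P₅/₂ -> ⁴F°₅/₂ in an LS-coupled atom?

the ΔL = 0, ±1 rule

Reading off the term symbols: S 3/2→3/2, L 1→3, J 5/2→5/2, parity even→odd.
Parity must change: even → odd — ok.
ΔS = 0: S: 3/2 → 3/2 — ok.
ΔL = 0, ±1 (not L=0↔0): L: 1 → 3, ΔL = +2 — fails.
ΔJ = 0, ±1 (not J=0↔0): J: 5/2 → 5/2, ΔJ = +0 — ok.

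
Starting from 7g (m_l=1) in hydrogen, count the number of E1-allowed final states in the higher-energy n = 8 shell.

E1 requires Δl = ±1, so l_f ∈ {3, 5}; with 0 ≤ l_f ≤ n_f−1 = 7, the allowed l_f values are {3, 5}.
For l_f = 3: m_f ∈ {m_i−1, m_i, m_i+1} ∩ [−3, 3] = {0, 1, 2} → 3 states.
For l_f = 5: m_f ∈ {m_i−1, m_i, m_i+1} ∩ [−5, 5] = {0, 1, 2} → 3 states.
Total: 6.

6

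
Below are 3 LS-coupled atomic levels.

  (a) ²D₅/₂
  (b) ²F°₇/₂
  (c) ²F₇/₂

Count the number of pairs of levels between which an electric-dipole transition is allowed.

(a)–(b): allowed.
(a)–(c): forbidden (parity).
(b)–(c): allowed.
Allowed pairs: 2 of 3.

2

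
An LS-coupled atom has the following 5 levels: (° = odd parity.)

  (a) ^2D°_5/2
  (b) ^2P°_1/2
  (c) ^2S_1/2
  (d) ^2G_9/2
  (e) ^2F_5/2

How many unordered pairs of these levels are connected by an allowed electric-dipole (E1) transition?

2

(a)–(b): forbidden (parity, ΔJ).
(a)–(c): forbidden (ΔL, ΔJ).
(a)–(d): forbidden (ΔL, ΔJ).
(a)–(e): allowed.
(b)–(c): allowed.
(b)–(d): forbidden (ΔL, ΔJ).
(b)–(e): forbidden (ΔL, ΔJ).
(c)–(d): forbidden (parity, ΔL, ΔJ).
(c)–(e): forbidden (parity, ΔL, ΔJ).
(d)–(e): forbidden (parity, ΔJ).
Allowed pairs: 2 of 10.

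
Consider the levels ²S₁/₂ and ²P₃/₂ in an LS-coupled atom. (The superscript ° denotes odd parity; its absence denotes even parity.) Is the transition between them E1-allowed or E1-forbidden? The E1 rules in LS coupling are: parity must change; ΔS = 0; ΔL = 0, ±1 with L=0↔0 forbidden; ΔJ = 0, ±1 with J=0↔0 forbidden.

Initial level: S=1/2, L=0, J=1/2, parity even. Final level: S=1/2, L=1, J=3/2, parity even.
Parity must change: even → even — ✗.
ΔS = 0: S: 1/2 → 1/2 — ✓.
ΔL = 0, ±1 (not L=0↔0): L: 0 → 1, ΔL = +1 — ✓.
ΔJ = 0, ±1 (not J=0↔0): J: 1/2 → 3/2, ΔJ = +1 — ✓.
Rule(s) violated: parity.

forbidden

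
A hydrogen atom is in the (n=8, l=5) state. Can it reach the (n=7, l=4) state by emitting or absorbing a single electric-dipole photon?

allowed

Δl = 4 − 5 = -1; the E1 rule Δl = ±1 is satisfied.
All E1 selection rules are satisfied.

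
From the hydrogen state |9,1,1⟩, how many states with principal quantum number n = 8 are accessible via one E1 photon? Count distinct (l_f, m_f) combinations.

4

E1 requires Δl = ±1, so l_f ∈ {0, 2}; with 0 ≤ l_f ≤ n_f−1 = 7, the allowed l_f values are {0, 2}.
For l_f = 0: m_f ∈ {m_i−1, m_i, m_i+1} ∩ [−0, 0] = {0} → 1 state.
For l_f = 2: m_f ∈ {m_i−1, m_i, m_i+1} ∩ [−2, 2] = {0, 1, 2} → 3 states.
Total: 4.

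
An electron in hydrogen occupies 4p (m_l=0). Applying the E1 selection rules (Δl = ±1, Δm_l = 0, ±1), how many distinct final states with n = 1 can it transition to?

1

E1 requires Δl = ±1, so l_f ∈ {0, 2}; with 0 ≤ l_f ≤ n_f−1 = 0, the allowed l_f values are {0}.
For l_f = 0: m_f ∈ {m_i−1, m_i, m_i+1} ∩ [−0, 0] = {0} → 1 state.
Total: 1.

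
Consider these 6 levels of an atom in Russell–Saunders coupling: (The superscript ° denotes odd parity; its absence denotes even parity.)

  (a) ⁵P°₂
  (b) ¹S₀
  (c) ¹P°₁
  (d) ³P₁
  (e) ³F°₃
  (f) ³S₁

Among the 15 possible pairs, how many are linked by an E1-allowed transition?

1

(a)–(b): forbidden (ΔS, ΔJ).
(a)–(c): forbidden (parity, ΔS).
(a)–(d): forbidden (ΔS).
(a)–(e): forbidden (parity, ΔS, ΔL).
(a)–(f): forbidden (ΔS).
(b)–(c): allowed.
(b)–(d): forbidden (parity, ΔS).
(b)–(e): forbidden (ΔS, ΔL, ΔJ).
(b)–(f): forbidden (parity, ΔS, ΔL).
(c)–(d): forbidden (ΔS).
(c)–(e): forbidden (parity, ΔS, ΔL, ΔJ).
(c)–(f): forbidden (ΔS).
(d)–(e): forbidden (ΔL, ΔJ).
(d)–(f): forbidden (parity).
(e)–(f): forbidden (ΔL, ΔJ).
Allowed pairs: 1 of 15.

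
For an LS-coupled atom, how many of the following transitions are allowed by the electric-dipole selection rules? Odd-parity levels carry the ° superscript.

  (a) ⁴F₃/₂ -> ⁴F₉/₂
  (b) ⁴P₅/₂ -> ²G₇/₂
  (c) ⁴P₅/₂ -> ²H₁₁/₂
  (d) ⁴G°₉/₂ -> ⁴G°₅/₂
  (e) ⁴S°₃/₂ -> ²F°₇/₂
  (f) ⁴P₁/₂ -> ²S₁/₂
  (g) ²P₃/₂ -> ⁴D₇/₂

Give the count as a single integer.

(a) forbidden (parity, ΔJ fail)
(b) forbidden (parity, ΔS, ΔL fail)
(c) forbidden (parity, ΔS, ΔL, ΔJ fail)
(d) forbidden (parity, ΔJ fail)
(e) forbidden (parity, ΔS, ΔL, ΔJ fail)
(f) forbidden (parity, ΔS fail)
(g) forbidden (parity, ΔS, ΔJ fail)
Total allowed: 0 of 7.

0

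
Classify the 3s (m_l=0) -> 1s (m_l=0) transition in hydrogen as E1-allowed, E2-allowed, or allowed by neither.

neither

Δl = 0 − 0 = +0; l_i + l_f = 0.
Δm_l = +0.
E1 (Δl = ±1, |Δm_l| ≤ 1): not satisfied.
E2 (Δl = 0,±2, l_i+l_f ≥ 2, |Δm_l| ≤ 2): not satisfied.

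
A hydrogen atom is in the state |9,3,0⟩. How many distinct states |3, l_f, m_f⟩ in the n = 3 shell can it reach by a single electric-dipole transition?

E1 requires Δl = ±1, so l_f ∈ {2, 4}; with 0 ≤ l_f ≤ n_f−1 = 2, the allowed l_f values are {2}.
For l_f = 2: m_f ∈ {m_i−1, m_i, m_i+1} ∩ [−2, 2] = {-1, 0, 1} → 3 states.
Total: 3.

3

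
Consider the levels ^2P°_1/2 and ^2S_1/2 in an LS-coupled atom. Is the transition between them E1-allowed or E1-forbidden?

Initial level: S=1/2, L=1, J=1/2, parity odd. Final level: S=1/2, L=0, J=1/2, parity even.
ΔL = 0, ±1 (not L=0↔0): L: 1 → 0, ΔL = -1 — ✓.
ΔJ = 0, ±1 (not J=0↔0): J: 1/2 → 1/2, ΔJ = +0 — ✓.
Parity must change: odd → even — ✓.
ΔS = 0: S: 1/2 → 1/2 — ✓.
All four E1 rules are satisfied.

allowed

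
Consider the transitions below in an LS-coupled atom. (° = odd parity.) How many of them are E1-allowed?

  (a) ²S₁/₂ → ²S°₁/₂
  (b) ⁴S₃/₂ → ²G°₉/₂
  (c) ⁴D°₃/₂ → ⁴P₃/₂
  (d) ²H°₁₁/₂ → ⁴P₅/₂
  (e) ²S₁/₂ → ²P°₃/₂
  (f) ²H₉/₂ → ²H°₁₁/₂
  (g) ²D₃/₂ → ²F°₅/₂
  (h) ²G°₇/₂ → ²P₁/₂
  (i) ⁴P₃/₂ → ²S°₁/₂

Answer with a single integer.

4

(a) forbidden (ΔL fails)
(b) forbidden (ΔS, ΔL, ΔJ fail)
(c) allowed
(d) forbidden (ΔS, ΔL, ΔJ fail)
(e) allowed
(f) allowed
(g) allowed
(h) forbidden (ΔL, ΔJ fail)
(i) forbidden (ΔS fails)
Total allowed: 4 of 9.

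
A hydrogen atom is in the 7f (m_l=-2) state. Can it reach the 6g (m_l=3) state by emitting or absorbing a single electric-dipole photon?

Initial l = 3, final l = 4, so Δl = +1. E1 requires Δl = ±1: satisfied.
Δm_l = 3 − (-2) = +5. E1 requires Δm_l = 0, ±1: violated.
The transition is electric-dipole forbidden.

forbidden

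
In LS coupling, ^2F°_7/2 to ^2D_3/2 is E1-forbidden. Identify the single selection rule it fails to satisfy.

Reading off the term symbols: S 1/2→1/2, L 3→2, J 7/2→3/2, parity odd→even.
Parity must change: odd → even — satisfied.
ΔS = 0: S: 1/2 → 1/2 — satisfied.
ΔL = 0, ±1 (not L=0↔0): L: 3 → 2, ΔL = -1 — satisfied.
ΔJ = 0, ±1 (not J=0↔0): J: 7/2 → 3/2, ΔJ = -2 — violated.

the ΔJ = 0, ±1 rule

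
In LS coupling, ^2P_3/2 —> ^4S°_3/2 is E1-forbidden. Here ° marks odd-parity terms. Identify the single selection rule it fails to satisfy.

the ΔS = 0 rule

Initial level: S=1/2, L=1, J=3/2, parity even. Final level: S=3/2, L=0, J=3/2, parity odd.
Parity must change: even → odd — ✓.
ΔS = 0: S: 1/2 → 3/2 — ✗.
ΔJ = 0, ±1 (not J=0↔0): J: 3/2 → 3/2, ΔJ = +0 — ✓.
ΔL = 0, ±1 (not L=0↔0): L: 1 → 0, ΔL = -1 — ✓.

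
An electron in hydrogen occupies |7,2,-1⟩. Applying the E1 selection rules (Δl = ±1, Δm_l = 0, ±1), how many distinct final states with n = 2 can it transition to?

E1 requires Δl = ±1, so l_f ∈ {1, 3}; with 0 ≤ l_f ≤ n_f−1 = 1, the allowed l_f values are {1}.
For l_f = 1: m_f ∈ {m_i−1, m_i, m_i+1} ∩ [−1, 1] = {-1, 0} → 2 states.
Total: 2.

2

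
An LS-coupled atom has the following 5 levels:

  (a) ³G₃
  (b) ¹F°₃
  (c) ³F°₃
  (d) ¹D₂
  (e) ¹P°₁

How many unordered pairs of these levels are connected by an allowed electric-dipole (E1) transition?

(a)–(b): forbidden (ΔS).
(a)–(c): allowed.
(a)–(d): forbidden (parity, ΔS, ΔL).
(a)–(e): forbidden (ΔS, ΔL, ΔJ).
(b)–(c): forbidden (parity, ΔS).
(b)–(d): allowed.
(b)–(e): forbidden (parity, ΔL, ΔJ).
(c)–(d): forbidden (ΔS).
(c)–(e): forbidden (parity, ΔS, ΔL, ΔJ).
(d)–(e): allowed.
Allowed pairs: 3 of 10.

3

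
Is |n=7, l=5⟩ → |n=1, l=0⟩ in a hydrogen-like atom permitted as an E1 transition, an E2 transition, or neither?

Δl = 0 − 5 = -5; l_i + l_f = 5.
E1 (Δl = ±1): not satisfied.
E2 (Δl = 0,±2, l_i+l_f ≥ 2): not satisfied.

neither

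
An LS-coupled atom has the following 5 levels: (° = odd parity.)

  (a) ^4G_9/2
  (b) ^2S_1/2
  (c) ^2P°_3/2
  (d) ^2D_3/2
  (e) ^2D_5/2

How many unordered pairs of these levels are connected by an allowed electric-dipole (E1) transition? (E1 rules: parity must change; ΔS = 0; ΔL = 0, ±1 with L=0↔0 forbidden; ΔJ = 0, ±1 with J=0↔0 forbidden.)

(a)–(b): forbidden (parity, ΔS, ΔL, ΔJ).
(a)–(c): forbidden (ΔS, ΔL, ΔJ).
(a)–(d): forbidden (parity, ΔS, ΔL, ΔJ).
(a)–(e): forbidden (parity, ΔS, ΔL, ΔJ).
(b)–(c): allowed.
(b)–(d): forbidden (parity, ΔL).
(b)–(e): forbidden (parity, ΔL, ΔJ).
(c)–(d): allowed.
(c)–(e): allowed.
(d)–(e): forbidden (parity).
Allowed pairs: 3 of 10.

3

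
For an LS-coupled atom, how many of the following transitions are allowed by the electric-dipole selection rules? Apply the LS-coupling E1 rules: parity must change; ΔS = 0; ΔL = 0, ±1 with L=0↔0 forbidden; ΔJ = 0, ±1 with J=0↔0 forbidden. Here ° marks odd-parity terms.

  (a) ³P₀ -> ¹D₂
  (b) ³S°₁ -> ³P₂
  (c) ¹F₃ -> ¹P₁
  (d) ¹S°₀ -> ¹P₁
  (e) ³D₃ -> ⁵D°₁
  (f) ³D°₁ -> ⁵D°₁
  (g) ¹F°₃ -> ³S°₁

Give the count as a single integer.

2

(a) forbidden (parity, ΔS, ΔJ fail)
(b) allowed
(c) forbidden (parity, ΔL, ΔJ fail)
(d) allowed
(e) forbidden (ΔS, ΔJ fail)
(f) forbidden (parity, ΔS fail)
(g) forbidden (parity, ΔS, ΔL, ΔJ fail)
Total allowed: 2 of 7.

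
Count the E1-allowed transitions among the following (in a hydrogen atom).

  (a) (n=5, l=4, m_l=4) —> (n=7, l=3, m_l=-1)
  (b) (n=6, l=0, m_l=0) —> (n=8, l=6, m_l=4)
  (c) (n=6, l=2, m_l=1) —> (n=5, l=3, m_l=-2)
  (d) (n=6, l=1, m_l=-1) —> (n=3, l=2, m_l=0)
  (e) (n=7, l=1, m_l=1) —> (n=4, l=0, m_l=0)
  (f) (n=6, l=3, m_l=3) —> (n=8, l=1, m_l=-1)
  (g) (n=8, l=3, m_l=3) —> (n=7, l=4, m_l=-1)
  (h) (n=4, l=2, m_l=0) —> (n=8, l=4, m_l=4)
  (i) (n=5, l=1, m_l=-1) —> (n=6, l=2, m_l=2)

2

(a) forbidden — Δm_l = -5 (E1 requires Δm_l = 0, ±1)
(b) forbidden — Δl = +6 (E1 requires Δl = ±1); Δm_l = +4 (E1 requires Δm_l = 0, ±1)
(c) forbidden — Δm_l = -3 (E1 requires Δm_l = 0, ±1)
(d) allowed
(e) allowed
(f) forbidden — Δl = -2 (E1 requires Δl = ±1); Δm_l = -4 (E1 requires Δm_l = 0, ±1)
(g) forbidden — Δm_l = -4 (E1 requires Δm_l = 0, ±1)
(h) forbidden — Δl = +2 (E1 requires Δl = ±1); Δm_l = +4 (E1 requires Δm_l = 0, ±1)
(i) forbidden — Δm_l = +3 (E1 requires Δm_l = 0, ±1)
Total allowed: 2 of 9.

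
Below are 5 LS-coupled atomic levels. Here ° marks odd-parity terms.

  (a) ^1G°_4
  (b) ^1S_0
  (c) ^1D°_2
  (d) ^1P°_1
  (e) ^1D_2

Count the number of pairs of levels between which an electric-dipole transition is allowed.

(a)–(b): forbidden (ΔL, ΔJ).
(a)–(c): forbidden (parity, ΔL, ΔJ).
(a)–(d): forbidden (parity, ΔL, ΔJ).
(a)–(e): forbidden (ΔL, ΔJ).
(b)–(c): forbidden (ΔL, ΔJ).
(b)–(d): allowed.
(b)–(e): forbidden (parity, ΔL, ΔJ).
(c)–(d): forbidden (parity).
(c)–(e): allowed.
(d)–(e): allowed.
Allowed pairs: 3 of 10.

3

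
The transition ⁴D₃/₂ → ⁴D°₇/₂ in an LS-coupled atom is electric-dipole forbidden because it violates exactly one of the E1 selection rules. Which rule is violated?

the ΔJ = 0, ±1 rule

ΔJ = 0, ±1 (not J=0↔0): J: 3/2 → 7/2, ΔJ = +2 — fails.
ΔL = 0, ±1 (not L=0↔0): L: 2 → 2, ΔL = +0 — passes.
ΔS = 0: S: 3/2 → 3/2 — passes.
Parity must change: even → odd — passes.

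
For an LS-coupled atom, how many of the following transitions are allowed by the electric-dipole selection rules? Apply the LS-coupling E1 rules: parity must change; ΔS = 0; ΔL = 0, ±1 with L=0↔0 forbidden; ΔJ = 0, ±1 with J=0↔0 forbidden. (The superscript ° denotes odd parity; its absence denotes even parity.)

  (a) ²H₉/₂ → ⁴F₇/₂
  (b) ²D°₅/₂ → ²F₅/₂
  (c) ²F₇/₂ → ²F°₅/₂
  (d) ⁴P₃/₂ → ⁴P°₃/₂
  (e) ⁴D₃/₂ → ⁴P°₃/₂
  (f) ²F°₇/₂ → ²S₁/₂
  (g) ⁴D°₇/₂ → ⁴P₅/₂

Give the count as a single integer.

5

(a) forbidden (parity, ΔS, ΔL fail)
(b) allowed
(c) allowed
(d) allowed
(e) allowed
(f) forbidden (ΔL, ΔJ fail)
(g) allowed
Total allowed: 5 of 7.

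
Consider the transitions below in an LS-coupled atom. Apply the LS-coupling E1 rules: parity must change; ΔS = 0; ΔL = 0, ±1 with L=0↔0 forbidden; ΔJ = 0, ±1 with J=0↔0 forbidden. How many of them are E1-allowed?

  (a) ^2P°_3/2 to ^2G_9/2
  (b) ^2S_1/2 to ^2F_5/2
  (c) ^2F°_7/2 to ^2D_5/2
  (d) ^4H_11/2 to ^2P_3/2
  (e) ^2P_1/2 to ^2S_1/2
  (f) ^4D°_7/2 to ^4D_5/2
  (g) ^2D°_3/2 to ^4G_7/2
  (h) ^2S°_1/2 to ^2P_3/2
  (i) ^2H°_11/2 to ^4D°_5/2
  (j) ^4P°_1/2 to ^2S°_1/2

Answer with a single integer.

3

(a) forbidden (ΔL, ΔJ fail)
(b) forbidden (parity, ΔL, ΔJ fail)
(c) allowed
(d) forbidden (parity, ΔS, ΔL, ΔJ fail)
(e) forbidden (parity fails)
(f) allowed
(g) forbidden (ΔS, ΔL, ΔJ fail)
(h) allowed
(i) forbidden (parity, ΔS, ΔL, ΔJ fail)
(j) forbidden (parity, ΔS fail)
Total allowed: 3 of 10.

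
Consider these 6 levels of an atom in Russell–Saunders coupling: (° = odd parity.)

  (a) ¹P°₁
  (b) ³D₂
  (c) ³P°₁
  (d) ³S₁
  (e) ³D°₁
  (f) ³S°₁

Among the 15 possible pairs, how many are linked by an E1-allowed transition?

3

(a)–(b): forbidden (ΔS).
(a)–(c): forbidden (parity, ΔS).
(a)–(d): forbidden (ΔS).
(a)–(e): forbidden (parity, ΔS).
(a)–(f): forbidden (parity, ΔS).
(b)–(c): allowed.
(b)–(d): forbidden (parity, ΔL).
(b)–(e): allowed.
(b)–(f): forbidden (ΔL).
(c)–(d): allowed.
(c)–(e): forbidden (parity).
(c)–(f): forbidden (parity).
(d)–(e): forbidden (ΔL).
(d)–(f): forbidden (ΔL).
(e)–(f): forbidden (parity, ΔL).
Allowed pairs: 3 of 15.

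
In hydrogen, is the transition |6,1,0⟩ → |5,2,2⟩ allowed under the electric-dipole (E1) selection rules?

Initial l = 1, final l = 2, so Δl = +1. E1 requires Δl = ±1: ok.
Δm_l = 2 − (0) = +2. E1 requires Δm_l = 0, ±1: fails.
The transition is electric-dipole forbidden.

forbidden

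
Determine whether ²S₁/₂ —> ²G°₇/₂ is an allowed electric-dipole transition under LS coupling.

forbidden

ΔL = 0, ±1 (not L=0↔0): L: 0 → 4, ΔL = +4 — fails.
ΔS = 0: S: 1/2 → 1/2 — ok.
Parity must change: even → odd — ok.
ΔJ = 0, ±1 (not J=0↔0): J: 1/2 → 7/2, ΔJ = +3 — fails.
Rule(s) violated: ΔL, ΔJ.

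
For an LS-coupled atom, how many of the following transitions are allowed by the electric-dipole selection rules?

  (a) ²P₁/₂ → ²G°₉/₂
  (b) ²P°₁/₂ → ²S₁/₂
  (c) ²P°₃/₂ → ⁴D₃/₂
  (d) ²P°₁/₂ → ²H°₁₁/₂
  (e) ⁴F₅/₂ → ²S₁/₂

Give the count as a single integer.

1

(a) forbidden (ΔL, ΔJ fail)
(b) allowed
(c) forbidden (ΔS fails)
(d) forbidden (parity, ΔL, ΔJ fail)
(e) forbidden (parity, ΔS, ΔL, ΔJ fail)
Total allowed: 1 of 5.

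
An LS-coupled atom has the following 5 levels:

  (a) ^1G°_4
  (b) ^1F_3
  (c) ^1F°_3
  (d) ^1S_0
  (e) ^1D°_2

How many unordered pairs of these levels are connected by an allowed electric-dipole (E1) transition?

(a)–(b): allowed.
(a)–(c): forbidden (parity).
(a)–(d): forbidden (ΔL, ΔJ).
(a)–(e): forbidden (parity, ΔL, ΔJ).
(b)–(c): allowed.
(b)–(d): forbidden (parity, ΔL, ΔJ).
(b)–(e): allowed.
(c)–(d): forbidden (ΔL, ΔJ).
(c)–(e): forbidden (parity).
(d)–(e): forbidden (ΔL, ΔJ).
Allowed pairs: 3 of 10.

3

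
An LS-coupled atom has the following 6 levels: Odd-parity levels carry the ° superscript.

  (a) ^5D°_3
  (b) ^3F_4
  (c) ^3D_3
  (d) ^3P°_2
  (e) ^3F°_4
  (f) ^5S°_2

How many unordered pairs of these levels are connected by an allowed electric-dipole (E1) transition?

(a)–(b): forbidden (ΔS).
(a)–(c): forbidden (ΔS).
(a)–(d): forbidden (parity, ΔS).
(a)–(e): forbidden (parity, ΔS).
(a)–(f): forbidden (parity, ΔL).
(b)–(c): forbidden (parity).
(b)–(d): forbidden (ΔL, ΔJ).
(b)–(e): allowed.
(b)–(f): forbidden (ΔS, ΔL, ΔJ).
(c)–(d): allowed.
(c)–(e): allowed.
(c)–(f): forbidden (ΔS, ΔL).
(d)–(e): forbidden (parity, ΔL, ΔJ).
(d)–(f): forbidden (parity, ΔS).
(e)–(f): forbidden (parity, ΔS, ΔL, ΔJ).
Allowed pairs: 3 of 15.

3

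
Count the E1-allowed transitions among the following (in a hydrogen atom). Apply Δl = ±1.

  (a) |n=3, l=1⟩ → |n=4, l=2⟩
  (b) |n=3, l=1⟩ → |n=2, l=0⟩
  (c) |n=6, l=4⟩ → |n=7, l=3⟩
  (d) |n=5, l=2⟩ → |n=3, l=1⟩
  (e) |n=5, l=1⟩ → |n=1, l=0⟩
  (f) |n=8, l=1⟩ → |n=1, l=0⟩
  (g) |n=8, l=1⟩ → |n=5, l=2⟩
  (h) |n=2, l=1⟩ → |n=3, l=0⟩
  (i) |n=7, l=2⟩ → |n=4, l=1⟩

(a) allowed
(b) allowed
(c) allowed
(d) allowed
(e) allowed
(f) allowed
(g) allowed
(h) allowed
(i) allowed
Total allowed: 9 of 9.

9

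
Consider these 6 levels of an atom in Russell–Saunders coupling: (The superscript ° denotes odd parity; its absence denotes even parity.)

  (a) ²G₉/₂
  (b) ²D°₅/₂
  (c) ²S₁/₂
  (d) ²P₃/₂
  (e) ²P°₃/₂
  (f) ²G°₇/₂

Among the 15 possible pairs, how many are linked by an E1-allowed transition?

(a)–(b): forbidden (ΔL, ΔJ).
(a)–(c): forbidden (parity, ΔL, ΔJ).
(a)–(d): forbidden (parity, ΔL, ΔJ).
(a)–(e): forbidden (ΔL, ΔJ).
(a)–(f): allowed.
(b)–(c): forbidden (ΔL, ΔJ).
(b)–(d): allowed.
(b)–(e): forbidden (parity).
(b)–(f): forbidden (parity, ΔL).
(c)–(d): forbidden (parity).
(c)–(e): allowed.
(c)–(f): forbidden (ΔL, ΔJ).
(d)–(e): allowed.
(d)–(f): forbidden (ΔL, ΔJ).
(e)–(f): forbidden (parity, ΔL, ΔJ).
Allowed pairs: 4 of 15.

4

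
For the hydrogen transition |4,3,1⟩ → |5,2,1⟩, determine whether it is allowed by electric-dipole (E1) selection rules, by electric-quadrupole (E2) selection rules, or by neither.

E1

Δl = 2 − 3 = -1; l_i + l_f = 5.
Δm_l = +0.
E1 (Δl = ±1, |Δm_l| ≤ 1): satisfied.
E2 (Δl = 0,±2, l_i+l_f ≥ 2, |Δm_l| ≤ 2): not satisfied.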